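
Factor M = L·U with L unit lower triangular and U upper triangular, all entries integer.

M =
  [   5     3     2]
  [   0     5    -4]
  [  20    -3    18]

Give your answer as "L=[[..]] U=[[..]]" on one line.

  r1 -= 0·r0 → [0,5,-4]
  r2 -= 4·r0 → [0,-15,10]
  r2 -= -3·r1 → [0,0,-2]

L=[[1,0,0],[0,1,0],[4,-3,1]] U=[[5,3,2],[0,5,-4],[0,0,-2]]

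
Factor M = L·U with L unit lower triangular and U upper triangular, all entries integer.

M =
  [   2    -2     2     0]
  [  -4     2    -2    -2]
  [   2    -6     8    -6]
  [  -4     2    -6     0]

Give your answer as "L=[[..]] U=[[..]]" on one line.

L=[[1,0,0,0],[-2,1,0,0],[1,2,1,0],[-2,1,-2,1]] U=[[2,-2,2,0],[0,-2,2,-2],[0,0,2,-2],[0,0,0,-2]]

  R1 -= -2·R0 → [0,-2,2,-2]
  R2 -= 1·R0 → [0,-4,6,-6]
  R3 -= -2·R0 → [0,-2,-2,0]
  R2 -= 2·R1 → [0,0,2,-2]
  R3 -= 1·R1 → [0,0,-4,2]
  R3 -= -2·R2 → [0,0,0,-2]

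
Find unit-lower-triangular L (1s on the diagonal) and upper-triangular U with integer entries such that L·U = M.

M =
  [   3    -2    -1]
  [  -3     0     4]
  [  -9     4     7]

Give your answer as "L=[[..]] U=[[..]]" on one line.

L=[[1,0,0],[-1,1,0],[-3,1,1]] U=[[3,-2,-1],[0,-2,3],[0,0,1]]

  R1 -= -1·R0 → [0,-2,3]
  R2 -= -3·R0 → [0,-2,4]
  R2 -= 1·R1 → [0,0,1]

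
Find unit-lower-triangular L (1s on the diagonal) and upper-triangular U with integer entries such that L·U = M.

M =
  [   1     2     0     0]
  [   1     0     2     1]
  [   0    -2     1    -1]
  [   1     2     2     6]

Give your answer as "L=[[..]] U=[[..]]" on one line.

L=[[1,0,0,0],[1,1,0,0],[0,1,1,0],[1,0,-2,1]] U=[[1,2,0,0],[0,-2,2,1],[0,0,-1,-2],[0,0,0,2]]

  r1 -= 1·r0 → [0,-2,2,1]
  r2 -= 0·r0 → [0,-2,1,-1]
  r3 -= 1·r0 → [0,0,2,6]
  r2 -= 1·r1 → [0,0,-1,-2]
  r3 -= 0·r1 → [0,0,2,6]
  r3 -= -2·r2 → [0,0,0,2]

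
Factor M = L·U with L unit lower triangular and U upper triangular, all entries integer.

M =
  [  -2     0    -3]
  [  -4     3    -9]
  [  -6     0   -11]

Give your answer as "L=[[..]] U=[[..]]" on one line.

L=[[1,0,0],[2,1,0],[3,0,1]] U=[[-2,0,-3],[0,3,-3],[0,0,-2]]

  r1 -= 2·r0 → [0,3,-3]
  r2 -= 3·r0 → [0,0,-2]
  r2 -= 0·r1 → [0,0,-2]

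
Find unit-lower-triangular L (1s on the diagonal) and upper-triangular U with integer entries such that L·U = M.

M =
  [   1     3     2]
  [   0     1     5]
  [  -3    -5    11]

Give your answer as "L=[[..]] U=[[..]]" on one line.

  R1 -= 0·R0 → [0,1,5]
  R2 -= -3·R0 → [0,4,17]
  R2 -= 4·R1 → [0,0,-3]

L=[[1,0,0],[0,1,0],[-3,4,1]] U=[[1,3,2],[0,1,5],[0,0,-3]]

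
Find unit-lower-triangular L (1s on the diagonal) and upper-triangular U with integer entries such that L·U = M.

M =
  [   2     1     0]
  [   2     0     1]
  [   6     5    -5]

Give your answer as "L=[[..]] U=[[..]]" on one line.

L=[[1,0,0],[1,1,0],[3,-2,1]] U=[[2,1,0],[0,-1,1],[0,0,-3]]

  row1 -= 1·row0 → [0,-1,1]
  row2 -= 3·row0 → [0,2,-5]
  row2 -= -2·row1 → [0,0,-3]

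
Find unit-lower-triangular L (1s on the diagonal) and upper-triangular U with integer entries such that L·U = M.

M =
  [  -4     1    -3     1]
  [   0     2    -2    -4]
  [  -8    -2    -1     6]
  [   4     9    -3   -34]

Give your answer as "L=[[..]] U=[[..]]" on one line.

L=[[1,0,0,0],[0,1,0,0],[2,-2,1,0],[-1,5,4,1]] U=[[-4,1,-3,1],[0,2,-2,-4],[0,0,1,-4],[0,0,0,3]]

  row1 -= 0·row0 → [0,2,-2,-4]
  row2 -= 2·row0 → [0,-4,5,4]
  row3 -= -1·row0 → [0,10,-6,-33]
  row2 -= -2·row1 → [0,0,1,-4]
  row3 -= 5·row1 → [0,0,4,-13]
  row3 -= 4·row2 → [0,0,0,3]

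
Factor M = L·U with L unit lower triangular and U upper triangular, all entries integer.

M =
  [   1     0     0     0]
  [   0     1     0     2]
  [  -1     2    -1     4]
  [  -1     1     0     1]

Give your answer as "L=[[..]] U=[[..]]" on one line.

L=[[1,0,0,0],[0,1,0,0],[-1,2,1,0],[-1,1,0,1]] U=[[1,0,0,0],[0,1,0,2],[0,0,-1,0],[0,0,0,-1]]

  row1 -= 0·row0 → [0,1,0,2]
  row2 -= -1·row0 → [0,2,-1,4]
  row3 -= -1·row0 → [0,1,0,1]
  row2 -= 2·row1 → [0,0,-1,0]
  row3 -= 1·row1 → [0,0,0,-1]
  row3 -= 0·row2 → [0,0,0,-1]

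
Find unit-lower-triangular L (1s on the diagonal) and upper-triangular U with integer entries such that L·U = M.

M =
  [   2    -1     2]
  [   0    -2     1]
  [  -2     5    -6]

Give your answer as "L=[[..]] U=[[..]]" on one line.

  R1 -= 0·R0 → [0,-2,1]
  R2 -= -1·R0 → [0,4,-4]
  R2 -= -2·R1 → [0,0,-2]

L=[[1,0,0],[0,1,0],[-1,-2,1]] U=[[2,-1,2],[0,-2,1],[0,0,-2]]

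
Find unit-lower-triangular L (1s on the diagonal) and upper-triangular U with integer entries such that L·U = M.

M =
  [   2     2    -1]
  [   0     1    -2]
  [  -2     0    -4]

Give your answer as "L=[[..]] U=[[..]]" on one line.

  r1 -= 0·r0 → [0,1,-2]
  r2 -= -1·r0 → [0,2,-5]
  r2 -= 2·r1 → [0,0,-1]

L=[[1,0,0],[0,1,0],[-1,2,1]] U=[[2,2,-1],[0,1,-2],[0,0,-1]]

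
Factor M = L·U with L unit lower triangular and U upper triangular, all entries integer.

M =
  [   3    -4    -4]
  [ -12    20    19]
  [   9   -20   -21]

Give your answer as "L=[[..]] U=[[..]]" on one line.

  r1 -= -4·r0 → [0,4,3]
  r2 -= 3·r0 → [0,-8,-9]
  r2 -= -2·r1 → [0,0,-3]

L=[[1,0,0],[-4,1,0],[3,-2,1]] U=[[3,-4,-4],[0,4,3],[0,0,-3]]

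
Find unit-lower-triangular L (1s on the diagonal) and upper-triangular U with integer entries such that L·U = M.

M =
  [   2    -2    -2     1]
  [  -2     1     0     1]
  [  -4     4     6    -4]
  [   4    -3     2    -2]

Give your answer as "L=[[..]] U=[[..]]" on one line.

L=[[1,0,0,0],[-1,1,0,0],[-2,0,1,0],[2,-1,2,1]] U=[[2,-2,-2,1],[0,-1,-2,2],[0,0,2,-2],[0,0,0,2]]

  R1 -= -1·R0 → [0,-1,-2,2]
  R2 -= -2·R0 → [0,0,2,-2]
  R3 -= 2·R0 → [0,1,6,-4]
  R2 -= 0·R1 → [0,0,2,-2]
  R3 -= -1·R1 → [0,0,4,-2]
  R3 -= 2·R2 → [0,0,0,2]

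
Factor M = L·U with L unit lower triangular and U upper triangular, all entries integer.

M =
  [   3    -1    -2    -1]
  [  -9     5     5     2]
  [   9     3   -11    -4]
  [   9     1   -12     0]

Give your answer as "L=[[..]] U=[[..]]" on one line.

L=[[1,0,0,0],[-3,1,0,0],[3,3,1,0],[3,2,2,1]] U=[[3,-1,-2,-1],[0,2,-1,-1],[0,0,-2,2],[0,0,0,1]]

  row1 -= -3·row0 → [0,2,-1,-1]
  row2 -= 3·row0 → [0,6,-5,-1]
  row3 -= 3·row0 → [0,4,-6,3]
  row2 -= 3·row1 → [0,0,-2,2]
  row3 -= 2·row1 → [0,0,-4,5]
  row3 -= 2·row2 → [0,0,0,1]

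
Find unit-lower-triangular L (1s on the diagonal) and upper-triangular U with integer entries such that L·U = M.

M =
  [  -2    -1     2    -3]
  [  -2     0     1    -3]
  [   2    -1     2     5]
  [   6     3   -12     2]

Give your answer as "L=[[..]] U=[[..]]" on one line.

  r1 -= 1·r0 → [0,1,-1,0]
  r2 -= -1·r0 → [0,-2,4,2]
  r3 -= -3·r0 → [0,0,-6,-7]
  r2 -= -2·r1 → [0,0,2,2]
  r3 -= 0·r1 → [0,0,-6,-7]
  r3 -= -3·r2 → [0,0,0,-1]

L=[[1,0,0,0],[1,1,0,0],[-1,-2,1,0],[-3,0,-3,1]] U=[[-2,-1,2,-3],[0,1,-1,0],[0,0,2,2],[0,0,0,-1]]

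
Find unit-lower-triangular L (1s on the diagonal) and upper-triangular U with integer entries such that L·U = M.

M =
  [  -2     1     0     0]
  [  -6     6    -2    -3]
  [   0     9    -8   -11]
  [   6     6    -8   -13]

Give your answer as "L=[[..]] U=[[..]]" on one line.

L=[[1,0,0,0],[3,1,0,0],[0,3,1,0],[-3,3,1,1]] U=[[-2,1,0,0],[0,3,-2,-3],[0,0,-2,-2],[0,0,0,-2]]

  row1 -= 3·row0 → [0,3,-2,-3]
  row2 -= 0·row0 → [0,9,-8,-11]
  row3 -= -3·row0 → [0,9,-8,-13]
  row2 -= 3·row1 → [0,0,-2,-2]
  row3 -= 3·row1 → [0,0,-2,-4]
  row3 -= 1·row2 → [0,0,0,-2]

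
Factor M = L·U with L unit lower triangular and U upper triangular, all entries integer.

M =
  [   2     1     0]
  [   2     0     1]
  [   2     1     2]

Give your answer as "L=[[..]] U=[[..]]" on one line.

L=[[1,0,0],[1,1,0],[1,0,1]] U=[[2,1,0],[0,-1,1],[0,0,2]]

  r1 -= 1·r0 → [0,-1,1]
  r2 -= 1·r0 → [0,0,2]
  r2 -= 0·r1 → [0,0,2]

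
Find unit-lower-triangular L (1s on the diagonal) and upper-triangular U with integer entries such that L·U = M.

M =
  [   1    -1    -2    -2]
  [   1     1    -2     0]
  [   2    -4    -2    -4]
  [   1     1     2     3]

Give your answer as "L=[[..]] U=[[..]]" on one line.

L=[[1,0,0,0],[1,1,0,0],[2,-1,1,0],[1,1,2,1]] U=[[1,-1,-2,-2],[0,2,0,2],[0,0,2,2],[0,0,0,-1]]

  row1 -= 1·row0 → [0,2,0,2]
  row2 -= 2·row0 → [0,-2,2,0]
  row3 -= 1·row0 → [0,2,4,5]
  row2 -= -1·row1 → [0,0,2,2]
  row3 -= 1·row1 → [0,0,4,3]
  row3 -= 2·row2 → [0,0,0,-1]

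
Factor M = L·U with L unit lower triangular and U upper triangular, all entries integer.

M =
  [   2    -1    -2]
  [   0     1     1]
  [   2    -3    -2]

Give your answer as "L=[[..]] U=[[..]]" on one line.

  r1 -= 0·r0 → [0,1,1]
  r2 -= 1·r0 → [0,-2,0]
  r2 -= -2·r1 → [0,0,2]

L=[[1,0,0],[0,1,0],[1,-2,1]] U=[[2,-1,-2],[0,1,1],[0,0,2]]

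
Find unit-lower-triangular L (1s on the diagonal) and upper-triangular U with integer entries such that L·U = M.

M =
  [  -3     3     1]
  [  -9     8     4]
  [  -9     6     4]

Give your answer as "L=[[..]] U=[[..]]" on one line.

L=[[1,0,0],[3,1,0],[3,3,1]] U=[[-3,3,1],[0,-1,1],[0,0,-2]]

  row1 -= 3·row0 → [0,-1,1]
  row2 -= 3·row0 → [0,-3,1]
  row2 -= 3·row1 → [0,0,-2]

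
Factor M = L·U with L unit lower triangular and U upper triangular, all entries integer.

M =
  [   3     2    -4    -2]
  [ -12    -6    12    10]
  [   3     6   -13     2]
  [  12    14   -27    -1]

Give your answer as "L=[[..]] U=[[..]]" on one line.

L=[[1,0,0,0],[-4,1,0,0],[1,2,1,0],[4,3,-1,1]] U=[[3,2,-4,-2],[0,2,-4,2],[0,0,-1,0],[0,0,0,1]]

  R1 -= -4·R0 → [0,2,-4,2]
  R2 -= 1·R0 → [0,4,-9,4]
  R3 -= 4·R0 → [0,6,-11,7]
  R2 -= 2·R1 → [0,0,-1,0]
  R3 -= 3·R1 → [0,0,1,1]
  R3 -= -1·R2 → [0,0,0,1]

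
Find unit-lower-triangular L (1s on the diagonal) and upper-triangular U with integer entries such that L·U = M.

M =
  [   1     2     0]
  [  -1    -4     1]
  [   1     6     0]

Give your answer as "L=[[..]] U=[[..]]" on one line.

L=[[1,0,0],[-1,1,0],[1,-2,1]] U=[[1,2,0],[0,-2,1],[0,0,2]]

  r1 -= -1·r0 → [0,-2,1]
  r2 -= 1·r0 → [0,4,0]
  r2 -= -2·r1 → [0,0,2]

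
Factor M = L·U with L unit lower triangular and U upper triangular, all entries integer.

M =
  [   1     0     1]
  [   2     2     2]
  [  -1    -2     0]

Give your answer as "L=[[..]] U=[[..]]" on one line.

L=[[1,0,0],[2,1,0],[-1,-1,1]] U=[[1,0,1],[0,2,0],[0,0,1]]

  R1 -= 2·R0 → [0,2,0]
  R2 -= -1·R0 → [0,-2,1]
  R2 -= -1·R1 → [0,0,1]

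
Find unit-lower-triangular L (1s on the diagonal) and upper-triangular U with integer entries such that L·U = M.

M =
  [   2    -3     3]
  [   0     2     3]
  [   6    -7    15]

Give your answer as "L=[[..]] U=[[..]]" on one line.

L=[[1,0,0],[0,1,0],[3,1,1]] U=[[2,-3,3],[0,2,3],[0,0,3]]

  R1 -= 0·R0 → [0,2,3]
  R2 -= 3·R0 → [0,2,6]
  R2 -= 1·R1 → [0,0,3]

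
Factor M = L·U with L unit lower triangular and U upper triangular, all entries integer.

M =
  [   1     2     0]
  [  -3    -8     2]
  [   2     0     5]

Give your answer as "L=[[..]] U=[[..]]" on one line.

L=[[1,0,0],[-3,1,0],[2,2,1]] U=[[1,2,0],[0,-2,2],[0,0,1]]

  r1 -= -3·r0 → [0,-2,2]
  r2 -= 2·r0 → [0,-4,5]
  r2 -= 2·r1 → [0,0,1]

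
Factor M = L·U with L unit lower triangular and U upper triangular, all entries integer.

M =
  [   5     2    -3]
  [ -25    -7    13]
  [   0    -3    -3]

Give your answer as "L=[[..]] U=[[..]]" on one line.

  R1 -= -5·R0 → [0,3,-2]
  R2 -= 0·R0 → [0,-3,-3]
  R2 -= -1·R1 → [0,0,-5]

L=[[1,0,0],[-5,1,0],[0,-1,1]] U=[[5,2,-3],[0,3,-2],[0,0,-5]]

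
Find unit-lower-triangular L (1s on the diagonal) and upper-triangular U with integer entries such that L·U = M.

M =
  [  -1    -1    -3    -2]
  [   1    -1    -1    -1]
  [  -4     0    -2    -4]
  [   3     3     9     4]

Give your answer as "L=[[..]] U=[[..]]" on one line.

L=[[1,0,0,0],[-1,1,0,0],[4,-2,1,0],[-3,0,0,1]] U=[[-1,-1,-3,-2],[0,-2,-4,-3],[0,0,2,-2],[0,0,0,-2]]

  r1 -= -1·r0 → [0,-2,-4,-3]
  r2 -= 4·r0 → [0,4,10,4]
  r3 -= -3·r0 → [0,0,0,-2]
  r2 -= -2·r1 → [0,0,2,-2]
  r3 -= 0·r1 → [0,0,0,-2]
  r3 -= 0·r2 → [0,0,0,-2]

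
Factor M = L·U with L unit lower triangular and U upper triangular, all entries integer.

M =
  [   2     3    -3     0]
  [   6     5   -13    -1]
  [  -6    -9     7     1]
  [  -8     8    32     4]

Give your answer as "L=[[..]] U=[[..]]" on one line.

  R1 -= 3·R0 → [0,-4,-4,-1]
  R2 -= -3·R0 → [0,0,-2,1]
  R3 -= -4·R0 → [0,20,20,4]
  R2 -= 0·R1 → [0,0,-2,1]
  R3 -= -5·R1 → [0,0,0,-1]
  R3 -= 0·R2 → [0,0,0,-1]

L=[[1,0,0,0],[3,1,0,0],[-3,0,1,0],[-4,-5,0,1]] U=[[2,3,-3,0],[0,-4,-4,-1],[0,0,-2,1],[0,0,0,-1]]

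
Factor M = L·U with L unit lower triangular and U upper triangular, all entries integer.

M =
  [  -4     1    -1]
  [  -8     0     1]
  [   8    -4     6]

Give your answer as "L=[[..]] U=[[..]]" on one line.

L=[[1,0,0],[2,1,0],[-2,1,1]] U=[[-4,1,-1],[0,-2,3],[0,0,1]]

  R1 -= 2·R0 → [0,-2,3]
  R2 -= -2·R0 → [0,-2,4]
  R2 -= 1·R1 → [0,0,1]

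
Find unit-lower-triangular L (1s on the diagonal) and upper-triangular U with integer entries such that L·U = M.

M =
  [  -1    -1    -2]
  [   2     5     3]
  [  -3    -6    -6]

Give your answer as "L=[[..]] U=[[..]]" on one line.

L=[[1,0,0],[-2,1,0],[3,-1,1]] U=[[-1,-1,-2],[0,3,-1],[0,0,-1]]

  r1 -= -2·r0 → [0,3,-1]
  r2 -= 3·r0 → [0,-3,0]
  r2 -= -1·r1 → [0,0,-1]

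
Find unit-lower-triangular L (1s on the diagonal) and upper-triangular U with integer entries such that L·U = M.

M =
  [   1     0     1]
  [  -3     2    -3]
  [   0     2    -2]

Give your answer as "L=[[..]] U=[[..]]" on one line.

  R1 -= -3·R0 → [0,2,0]
  R2 -= 0·R0 → [0,2,-2]
  R2 -= 1·R1 → [0,0,-2]

L=[[1,0,0],[-3,1,0],[0,1,1]] U=[[1,0,1],[0,2,0],[0,0,-2]]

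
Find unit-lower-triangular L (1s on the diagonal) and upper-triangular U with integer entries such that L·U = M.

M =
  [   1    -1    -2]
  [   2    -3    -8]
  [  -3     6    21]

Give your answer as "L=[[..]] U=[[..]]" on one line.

L=[[1,0,0],[2,1,0],[-3,-3,1]] U=[[1,-1,-2],[0,-1,-4],[0,0,3]]

  r1 -= 2·r0 → [0,-1,-4]
  r2 -= -3·r0 → [0,3,15]
  r2 -= -3·r1 → [0,0,3]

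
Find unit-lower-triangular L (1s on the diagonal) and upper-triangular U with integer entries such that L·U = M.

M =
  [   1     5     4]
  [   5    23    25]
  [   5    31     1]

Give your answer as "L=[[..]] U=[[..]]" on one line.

L=[[1,0,0],[5,1,0],[5,-3,1]] U=[[1,5,4],[0,-2,5],[0,0,-4]]

  R1 -= 5·R0 → [0,-2,5]
  R2 -= 5·R0 → [0,6,-19]
  R2 -= -3·R1 → [0,0,-4]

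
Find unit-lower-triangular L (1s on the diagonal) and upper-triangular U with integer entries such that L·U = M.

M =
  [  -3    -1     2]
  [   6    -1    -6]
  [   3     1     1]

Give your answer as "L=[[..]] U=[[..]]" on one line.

L=[[1,0,0],[-2,1,0],[-1,0,1]] U=[[-3,-1,2],[0,-3,-2],[0,0,3]]

  R1 -= -2·R0 → [0,-3,-2]
  R2 -= -1·R0 → [0,0,3]
  R2 -= 0·R1 → [0,0,3]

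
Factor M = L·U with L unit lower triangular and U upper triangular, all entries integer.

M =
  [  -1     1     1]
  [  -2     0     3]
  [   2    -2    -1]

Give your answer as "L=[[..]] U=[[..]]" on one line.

L=[[1,0,0],[2,1,0],[-2,0,1]] U=[[-1,1,1],[0,-2,1],[0,0,1]]

  row1 -= 2·row0 → [0,-2,1]
  row2 -= -2·row0 → [0,0,1]
  row2 -= 0·row1 → [0,0,1]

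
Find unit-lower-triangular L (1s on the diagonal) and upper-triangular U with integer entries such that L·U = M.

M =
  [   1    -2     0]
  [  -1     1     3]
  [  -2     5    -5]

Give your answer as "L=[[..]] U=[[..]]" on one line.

  row1 -= -1·row0 → [0,-1,3]
  row2 -= -2·row0 → [0,1,-5]
  row2 -= -1·row1 → [0,0,-2]

L=[[1,0,0],[-1,1,0],[-2,-1,1]] U=[[1,-2,0],[0,-1,3],[0,0,-2]]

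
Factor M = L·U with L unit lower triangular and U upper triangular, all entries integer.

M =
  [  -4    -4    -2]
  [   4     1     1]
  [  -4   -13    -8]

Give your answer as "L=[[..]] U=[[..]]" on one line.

L=[[1,0,0],[-1,1,0],[1,3,1]] U=[[-4,-4,-2],[0,-3,-1],[0,0,-3]]

  R1 -= -1·R0 → [0,-3,-1]
  R2 -= 1·R0 → [0,-9,-6]
  R2 -= 3·R1 → [0,0,-3]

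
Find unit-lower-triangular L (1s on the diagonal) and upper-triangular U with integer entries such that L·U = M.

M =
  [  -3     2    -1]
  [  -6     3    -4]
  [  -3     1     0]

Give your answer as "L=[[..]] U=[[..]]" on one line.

L=[[1,0,0],[2,1,0],[1,1,1]] U=[[-3,2,-1],[0,-1,-2],[0,0,3]]

  R1 -= 2·R0 → [0,-1,-2]
  R2 -= 1·R0 → [0,-1,1]
  R2 -= 1·R1 → [0,0,3]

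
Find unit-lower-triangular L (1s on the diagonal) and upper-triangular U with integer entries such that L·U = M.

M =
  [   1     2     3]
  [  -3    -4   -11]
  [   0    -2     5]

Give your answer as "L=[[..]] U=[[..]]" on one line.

L=[[1,0,0],[-3,1,0],[0,-1,1]] U=[[1,2,3],[0,2,-2],[0,0,3]]

  row1 -= -3·row0 → [0,2,-2]
  row2 -= 0·row0 → [0,-2,5]
  row2 -= -1·row1 → [0,0,3]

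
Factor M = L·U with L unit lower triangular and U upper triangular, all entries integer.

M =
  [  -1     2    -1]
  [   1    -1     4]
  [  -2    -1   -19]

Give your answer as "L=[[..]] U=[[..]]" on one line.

  row1 -= -1·row0 → [0,1,3]
  row2 -= 2·row0 → [0,-5,-17]
  row2 -= -5·row1 → [0,0,-2]

L=[[1,0,0],[-1,1,0],[2,-5,1]] U=[[-1,2,-1],[0,1,3],[0,0,-2]]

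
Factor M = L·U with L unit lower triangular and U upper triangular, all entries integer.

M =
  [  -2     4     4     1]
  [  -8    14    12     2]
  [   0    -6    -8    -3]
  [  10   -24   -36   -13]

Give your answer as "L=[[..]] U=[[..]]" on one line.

  r1 -= 4·r0 → [0,-2,-4,-2]
  r2 -= 0·r0 → [0,-6,-8,-3]
  r3 -= -5·r0 → [0,-4,-16,-8]
  r2 -= 3·r1 → [0,0,4,3]
  r3 -= 2·r1 → [0,0,-8,-4]
  r3 -= -2·r2 → [0,0,0,2]

L=[[1,0,0,0],[4,1,0,0],[0,3,1,0],[-5,2,-2,1]] U=[[-2,4,4,1],[0,-2,-4,-2],[0,0,4,3],[0,0,0,2]]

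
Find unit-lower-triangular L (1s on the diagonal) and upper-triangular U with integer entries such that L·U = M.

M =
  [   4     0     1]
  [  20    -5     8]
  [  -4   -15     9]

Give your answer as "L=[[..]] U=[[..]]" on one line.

L=[[1,0,0],[5,1,0],[-1,3,1]] U=[[4,0,1],[0,-5,3],[0,0,1]]

  row1 -= 5·row0 → [0,-5,3]
  row2 -= -1·row0 → [0,-15,10]
  row2 -= 3·row1 → [0,0,1]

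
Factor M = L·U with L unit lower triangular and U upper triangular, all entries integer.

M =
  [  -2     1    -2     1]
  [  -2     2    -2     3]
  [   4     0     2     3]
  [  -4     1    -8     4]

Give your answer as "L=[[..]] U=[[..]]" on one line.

  r1 -= 1·r0 → [0,1,0,2]
  r2 -= -2·r0 → [0,2,-2,5]
  r3 -= 2·r0 → [0,-1,-4,2]
  r2 -= 2·r1 → [0,0,-2,1]
  r3 -= -1·r1 → [0,0,-4,4]
  r3 -= 2·r2 → [0,0,0,2]

L=[[1,0,0,0],[1,1,0,0],[-2,2,1,0],[2,-1,2,1]] U=[[-2,1,-2,1],[0,1,0,2],[0,0,-2,1],[0,0,0,2]]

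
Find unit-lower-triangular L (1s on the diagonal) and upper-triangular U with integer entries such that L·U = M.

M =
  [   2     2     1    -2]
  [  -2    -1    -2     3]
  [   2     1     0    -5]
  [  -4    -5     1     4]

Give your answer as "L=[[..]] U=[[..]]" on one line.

L=[[1,0,0,0],[-1,1,0,0],[1,-1,1,0],[-2,-1,-1,1]] U=[[2,2,1,-2],[0,1,-1,1],[0,0,-2,-2],[0,0,0,-1]]

  r1 -= -1·r0 → [0,1,-1,1]
  r2 -= 1·r0 → [0,-1,-1,-3]
  r3 -= -2·r0 → [0,-1,3,0]
  r2 -= -1·r1 → [0,0,-2,-2]
  r3 -= -1·r1 → [0,0,2,1]
  r3 -= -1·r2 → [0,0,0,-1]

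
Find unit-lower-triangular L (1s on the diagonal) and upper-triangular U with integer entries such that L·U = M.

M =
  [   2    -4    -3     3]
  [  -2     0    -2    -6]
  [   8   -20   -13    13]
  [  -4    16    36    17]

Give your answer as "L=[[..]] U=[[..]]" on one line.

L=[[1,0,0,0],[-1,1,0,0],[4,1,1,0],[-2,-2,5,1]] U=[[2,-4,-3,3],[0,-4,-5,-3],[0,0,4,4],[0,0,0,-3]]

  R1 -= -1·R0 → [0,-4,-5,-3]
  R2 -= 4·R0 → [0,-4,-1,1]
  R3 -= -2·R0 → [0,8,30,23]
  R2 -= 1·R1 → [0,0,4,4]
  R3 -= -2·R1 → [0,0,20,17]
  R3 -= 5·R2 → [0,0,0,-3]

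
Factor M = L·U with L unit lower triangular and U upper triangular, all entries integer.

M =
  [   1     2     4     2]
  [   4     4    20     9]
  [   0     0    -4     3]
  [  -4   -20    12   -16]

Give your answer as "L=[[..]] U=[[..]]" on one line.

  R1 -= 4·R0 → [0,-4,4,1]
  R2 -= 0·R0 → [0,0,-4,3]
  R3 -= -4·R0 → [0,-12,28,-8]
  R2 -= 0·R1 → [0,0,-4,3]
  R3 -= 3·R1 → [0,0,16,-11]
  R3 -= -4·R2 → [0,0,0,1]

L=[[1,0,0,0],[4,1,0,0],[0,0,1,0],[-4,3,-4,1]] U=[[1,2,4,2],[0,-4,4,1],[0,0,-4,3],[0,0,0,1]]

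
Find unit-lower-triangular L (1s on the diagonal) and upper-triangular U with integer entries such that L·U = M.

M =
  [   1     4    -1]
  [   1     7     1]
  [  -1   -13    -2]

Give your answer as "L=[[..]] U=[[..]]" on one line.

L=[[1,0,0],[1,1,0],[-1,-3,1]] U=[[1,4,-1],[0,3,2],[0,0,3]]

  r1 -= 1·r0 → [0,3,2]
  r2 -= -1·r0 → [0,-9,-3]
  r2 -= -3·r1 → [0,0,3]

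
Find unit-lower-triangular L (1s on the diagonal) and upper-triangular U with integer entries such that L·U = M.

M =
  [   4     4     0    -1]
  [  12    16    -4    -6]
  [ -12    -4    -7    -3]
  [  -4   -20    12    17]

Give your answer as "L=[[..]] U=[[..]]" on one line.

  row1 -= 3·row0 → [0,4,-4,-3]
  row2 -= -3·row0 → [0,8,-7,-6]
  row3 -= -1·row0 → [0,-16,12,16]
  row2 -= 2·row1 → [0,0,1,0]
  row3 -= -4·row1 → [0,0,-4,4]
  row3 -= -4·row2 → [0,0,0,4]

L=[[1,0,0,0],[3,1,0,0],[-3,2,1,0],[-1,-4,-4,1]] U=[[4,4,0,-1],[0,4,-4,-3],[0,0,1,0],[0,0,0,4]]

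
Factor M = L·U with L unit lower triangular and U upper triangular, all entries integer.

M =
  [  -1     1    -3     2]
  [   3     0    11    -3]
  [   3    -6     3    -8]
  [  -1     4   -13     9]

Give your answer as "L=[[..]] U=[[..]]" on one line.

  r1 -= -3·r0 → [0,3,2,3]
  r2 -= -3·r0 → [0,-3,-6,-2]
  r3 -= 1·r0 → [0,3,-10,7]
  r2 -= -1·r1 → [0,0,-4,1]
  r3 -= 1·r1 → [0,0,-12,4]
  r3 -= 3·r2 → [0,0,0,1]

L=[[1,0,0,0],[-3,1,0,0],[-3,-1,1,0],[1,1,3,1]] U=[[-1,1,-3,2],[0,3,2,3],[0,0,-4,1],[0,0,0,1]]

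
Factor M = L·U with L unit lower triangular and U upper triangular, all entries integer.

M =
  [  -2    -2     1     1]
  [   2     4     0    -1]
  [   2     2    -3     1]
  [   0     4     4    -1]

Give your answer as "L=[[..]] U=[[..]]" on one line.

L=[[1,0,0,0],[-1,1,0,0],[-1,0,1,0],[0,2,-1,1]] U=[[-2,-2,1,1],[0,2,1,0],[0,0,-2,2],[0,0,0,1]]

  r1 -= -1·r0 → [0,2,1,0]
  r2 -= -1·r0 → [0,0,-2,2]
  r3 -= 0·r0 → [0,4,4,-1]
  r2 -= 0·r1 → [0,0,-2,2]
  r3 -= 2·r1 → [0,0,2,-1]
  r3 -= -1·r2 → [0,0,0,1]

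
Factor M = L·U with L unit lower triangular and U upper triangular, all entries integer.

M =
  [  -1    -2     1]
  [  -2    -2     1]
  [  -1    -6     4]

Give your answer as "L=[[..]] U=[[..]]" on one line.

  r1 -= 2·r0 → [0,2,-1]
  r2 -= 1·r0 → [0,-4,3]
  r2 -= -2·r1 → [0,0,1]

L=[[1,0,0],[2,1,0],[1,-2,1]] U=[[-1,-2,1],[0,2,-1],[0,0,1]]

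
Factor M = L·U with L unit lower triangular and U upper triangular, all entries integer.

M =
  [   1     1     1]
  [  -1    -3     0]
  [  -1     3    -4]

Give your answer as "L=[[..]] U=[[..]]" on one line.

  r1 -= -1·r0 → [0,-2,1]
  r2 -= -1·r0 → [0,4,-3]
  r2 -= -2·r1 → [0,0,-1]

L=[[1,0,0],[-1,1,0],[-1,-2,1]] U=[[1,1,1],[0,-2,1],[0,0,-1]]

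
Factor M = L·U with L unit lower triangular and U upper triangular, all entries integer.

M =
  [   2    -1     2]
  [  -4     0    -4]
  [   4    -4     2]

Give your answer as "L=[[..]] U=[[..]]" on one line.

L=[[1,0,0],[-2,1,0],[2,1,1]] U=[[2,-1,2],[0,-2,0],[0,0,-2]]

  r1 -= -2·r0 → [0,-2,0]
  r2 -= 2·r0 → [0,-2,-2]
  r2 -= 1·r1 → [0,0,-2]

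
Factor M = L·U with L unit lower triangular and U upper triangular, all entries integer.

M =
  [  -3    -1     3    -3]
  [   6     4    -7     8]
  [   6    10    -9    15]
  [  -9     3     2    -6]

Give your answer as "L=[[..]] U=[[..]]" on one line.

  R1 -= -2·R0 → [0,2,-1,2]
  R2 -= -2·R0 → [0,8,-3,9]
  R3 -= 3·R0 → [0,6,-7,3]
  R2 -= 4·R1 → [0,0,1,1]
  R3 -= 3·R1 → [0,0,-4,-3]
  R3 -= -4·R2 → [0,0,0,1]

L=[[1,0,0,0],[-2,1,0,0],[-2,4,1,0],[3,3,-4,1]] U=[[-3,-1,3,-3],[0,2,-1,2],[0,0,1,1],[0,0,0,1]]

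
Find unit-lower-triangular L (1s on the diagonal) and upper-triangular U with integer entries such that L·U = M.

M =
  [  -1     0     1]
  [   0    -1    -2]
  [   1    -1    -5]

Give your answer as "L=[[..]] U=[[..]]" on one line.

L=[[1,0,0],[0,1,0],[-1,1,1]] U=[[-1,0,1],[0,-1,-2],[0,0,-2]]

  row1 -= 0·row0 → [0,-1,-2]
  row2 -= -1·row0 → [0,-1,-4]
  row2 -= 1·row1 → [0,0,-2]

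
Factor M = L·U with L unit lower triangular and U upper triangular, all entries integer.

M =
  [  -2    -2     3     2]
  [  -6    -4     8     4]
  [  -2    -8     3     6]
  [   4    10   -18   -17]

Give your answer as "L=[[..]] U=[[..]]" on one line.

L=[[1,0,0,0],[3,1,0,0],[1,-3,1,0],[-2,3,3,1]] U=[[-2,-2,3,2],[0,2,-1,-2],[0,0,-3,-2],[0,0,0,-1]]

  R1 -= 3·R0 → [0,2,-1,-2]
  R2 -= 1·R0 → [0,-6,0,4]
  R3 -= -2·R0 → [0,6,-12,-13]
  R2 -= -3·R1 → [0,0,-3,-2]
  R3 -= 3·R1 → [0,0,-9,-7]
  R3 -= 3·R2 → [0,0,0,-1]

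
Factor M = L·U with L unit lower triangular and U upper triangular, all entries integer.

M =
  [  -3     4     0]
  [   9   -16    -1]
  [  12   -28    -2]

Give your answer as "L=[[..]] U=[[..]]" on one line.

L=[[1,0,0],[-3,1,0],[-4,3,1]] U=[[-3,4,0],[0,-4,-1],[0,0,1]]

  row1 -= -3·row0 → [0,-4,-1]
  row2 -= -4·row0 → [0,-12,-2]
  row2 -= 3·row1 → [0,0,1]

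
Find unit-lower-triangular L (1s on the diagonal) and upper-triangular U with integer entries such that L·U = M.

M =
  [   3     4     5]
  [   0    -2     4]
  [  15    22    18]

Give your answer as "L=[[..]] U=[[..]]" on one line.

L=[[1,0,0],[0,1,0],[5,-1,1]] U=[[3,4,5],[0,-2,4],[0,0,-3]]

  R1 -= 0·R0 → [0,-2,4]
  R2 -= 5·R0 → [0,2,-7]
  R2 -= -1·R1 → [0,0,-3]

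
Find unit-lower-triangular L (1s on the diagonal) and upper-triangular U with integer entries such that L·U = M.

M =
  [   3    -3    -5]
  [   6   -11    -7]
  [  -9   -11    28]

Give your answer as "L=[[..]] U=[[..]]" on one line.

L=[[1,0,0],[2,1,0],[-3,4,1]] U=[[3,-3,-5],[0,-5,3],[0,0,1]]

  r1 -= 2·r0 → [0,-5,3]
  r2 -= -3·r0 → [0,-20,13]
  r2 -= 4·r1 → [0,0,1]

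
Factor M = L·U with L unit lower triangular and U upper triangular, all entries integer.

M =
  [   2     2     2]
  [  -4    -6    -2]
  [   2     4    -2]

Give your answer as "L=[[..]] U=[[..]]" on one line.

  r1 -= -2·r0 → [0,-2,2]
  r2 -= 1·r0 → [0,2,-4]
  r2 -= -1·r1 → [0,0,-2]

L=[[1,0,0],[-2,1,0],[1,-1,1]] U=[[2,2,2],[0,-2,2],[0,0,-2]]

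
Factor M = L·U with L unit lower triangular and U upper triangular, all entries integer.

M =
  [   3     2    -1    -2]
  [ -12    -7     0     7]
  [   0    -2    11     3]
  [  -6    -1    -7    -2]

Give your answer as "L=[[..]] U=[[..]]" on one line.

  R1 -= -4·R0 → [0,1,-4,-1]
  R2 -= 0·R0 → [0,-2,11,3]
  R3 -= -2·R0 → [0,3,-9,-6]
  R2 -= -2·R1 → [0,0,3,1]
  R3 -= 3·R1 → [0,0,3,-3]
  R3 -= 1·R2 → [0,0,0,-4]

L=[[1,0,0,0],[-4,1,0,0],[0,-2,1,0],[-2,3,1,1]] U=[[3,2,-1,-2],[0,1,-4,-1],[0,0,3,1],[0,0,0,-4]]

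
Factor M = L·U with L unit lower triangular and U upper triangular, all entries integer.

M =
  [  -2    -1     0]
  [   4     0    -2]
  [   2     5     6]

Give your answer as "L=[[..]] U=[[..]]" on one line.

L=[[1,0,0],[-2,1,0],[-1,-2,1]] U=[[-2,-1,0],[0,-2,-2],[0,0,2]]

  r1 -= -2·r0 → [0,-2,-2]
  r2 -= -1·r0 → [0,4,6]
  r2 -= -2·r1 → [0,0,2]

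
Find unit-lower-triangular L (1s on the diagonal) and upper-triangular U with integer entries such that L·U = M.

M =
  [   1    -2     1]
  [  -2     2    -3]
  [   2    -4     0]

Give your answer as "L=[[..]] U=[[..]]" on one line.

  r1 -= -2·r0 → [0,-2,-1]
  r2 -= 2·r0 → [0,0,-2]
  r2 -= 0·r1 → [0,0,-2]

L=[[1,0,0],[-2,1,0],[2,0,1]] U=[[1,-2,1],[0,-2,-1],[0,0,-2]]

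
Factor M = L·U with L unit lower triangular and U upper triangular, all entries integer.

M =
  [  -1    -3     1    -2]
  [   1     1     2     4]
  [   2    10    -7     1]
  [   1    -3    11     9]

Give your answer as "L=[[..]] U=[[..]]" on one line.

  r1 -= -1·r0 → [0,-2,3,2]
  r2 -= -2·r0 → [0,4,-5,-3]
  r3 -= -1·r0 → [0,-6,12,7]
  r2 -= -2·r1 → [0,0,1,1]
  r3 -= 3·r1 → [0,0,3,1]
  r3 -= 3·r2 → [0,0,0,-2]

L=[[1,0,0,0],[-1,1,0,0],[-2,-2,1,0],[-1,3,3,1]] U=[[-1,-3,1,-2],[0,-2,3,2],[0,0,1,1],[0,0,0,-2]]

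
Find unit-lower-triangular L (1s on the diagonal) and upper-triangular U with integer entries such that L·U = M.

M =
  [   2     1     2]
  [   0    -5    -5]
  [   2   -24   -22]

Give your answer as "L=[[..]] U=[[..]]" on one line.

  r1 -= 0·r0 → [0,-5,-5]
  r2 -= 1·r0 → [0,-25,-24]
  r2 -= 5·r1 → [0,0,1]

L=[[1,0,0],[0,1,0],[1,5,1]] U=[[2,1,2],[0,-5,-5],[0,0,1]]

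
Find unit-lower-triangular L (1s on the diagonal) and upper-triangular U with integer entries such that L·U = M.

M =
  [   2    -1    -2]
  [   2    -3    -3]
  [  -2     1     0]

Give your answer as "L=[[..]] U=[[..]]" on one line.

L=[[1,0,0],[1,1,0],[-1,0,1]] U=[[2,-1,-2],[0,-2,-1],[0,0,-2]]

  r1 -= 1·r0 → [0,-2,-1]
  r2 -= -1·r0 → [0,0,-2]
  r2 -= 0·r1 → [0,0,-2]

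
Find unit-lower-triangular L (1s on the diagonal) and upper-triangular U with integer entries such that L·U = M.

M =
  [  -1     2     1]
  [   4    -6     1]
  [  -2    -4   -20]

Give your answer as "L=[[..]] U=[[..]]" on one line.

  row1 -= -4·row0 → [0,2,5]
  row2 -= 2·row0 → [0,-8,-22]
  row2 -= -4·row1 → [0,0,-2]

L=[[1,0,0],[-4,1,0],[2,-4,1]] U=[[-1,2,1],[0,2,5],[0,0,-2]]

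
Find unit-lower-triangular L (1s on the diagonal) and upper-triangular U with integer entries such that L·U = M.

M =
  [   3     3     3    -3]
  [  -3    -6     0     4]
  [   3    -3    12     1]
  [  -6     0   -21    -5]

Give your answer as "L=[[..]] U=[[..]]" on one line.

  row1 -= -1·row0 → [0,-3,3,1]
  row2 -= 1·row0 → [0,-6,9,4]
  row3 -= -2·row0 → [0,6,-15,-11]
  row2 -= 2·row1 → [0,0,3,2]
  row3 -= -2·row1 → [0,0,-9,-9]
  row3 -= -3·row2 → [0,0,0,-3]

L=[[1,0,0,0],[-1,1,0,0],[1,2,1,0],[-2,-2,-3,1]] U=[[3,3,3,-3],[0,-3,3,1],[0,0,3,2],[0,0,0,-3]]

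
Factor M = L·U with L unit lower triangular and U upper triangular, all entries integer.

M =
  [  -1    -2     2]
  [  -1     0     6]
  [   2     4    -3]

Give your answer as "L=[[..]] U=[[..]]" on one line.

L=[[1,0,0],[1,1,0],[-2,0,1]] U=[[-1,-2,2],[0,2,4],[0,0,1]]

  r1 -= 1·r0 → [0,2,4]
  r2 -= -2·r0 → [0,0,1]
  r2 -= 0·r1 → [0,0,1]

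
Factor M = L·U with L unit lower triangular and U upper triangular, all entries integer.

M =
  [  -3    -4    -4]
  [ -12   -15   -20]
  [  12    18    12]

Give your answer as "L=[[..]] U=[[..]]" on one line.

  row1 -= 4·row0 → [0,1,-4]
  row2 -= -4·row0 → [0,2,-4]
  row2 -= 2·row1 → [0,0,4]

L=[[1,0,0],[4,1,0],[-4,2,1]] U=[[-3,-4,-4],[0,1,-4],[0,0,4]]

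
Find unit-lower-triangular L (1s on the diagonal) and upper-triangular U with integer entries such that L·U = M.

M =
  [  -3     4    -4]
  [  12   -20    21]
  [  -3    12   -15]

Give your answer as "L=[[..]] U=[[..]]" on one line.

L=[[1,0,0],[-4,1,0],[1,-2,1]] U=[[-3,4,-4],[0,-4,5],[0,0,-1]]

  row1 -= -4·row0 → [0,-4,5]
  row2 -= 1·row0 → [0,8,-11]
  row2 -= -2·row1 → [0,0,-1]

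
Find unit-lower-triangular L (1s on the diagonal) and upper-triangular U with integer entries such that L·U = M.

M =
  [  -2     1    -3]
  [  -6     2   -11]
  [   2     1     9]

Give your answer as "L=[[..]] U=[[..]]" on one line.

L=[[1,0,0],[3,1,0],[-1,-2,1]] U=[[-2,1,-3],[0,-1,-2],[0,0,2]]

  r1 -= 3·r0 → [0,-1,-2]
  r2 -= -1·r0 → [0,2,6]
  r2 -= -2·r1 → [0,0,2]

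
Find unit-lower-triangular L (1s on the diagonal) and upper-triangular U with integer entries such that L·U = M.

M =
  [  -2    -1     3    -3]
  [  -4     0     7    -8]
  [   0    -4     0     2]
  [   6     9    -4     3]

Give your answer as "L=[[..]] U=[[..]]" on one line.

L=[[1,0,0,0],[2,1,0,0],[0,-2,1,0],[-3,3,1,1]] U=[[-2,-1,3,-3],[0,2,1,-2],[0,0,2,-2],[0,0,0,2]]

  row1 -= 2·row0 → [0,2,1,-2]
  row2 -= 0·row0 → [0,-4,0,2]
  row3 -= -3·row0 → [0,6,5,-6]
  row2 -= -2·row1 → [0,0,2,-2]
  row3 -= 3·row1 → [0,0,2,0]
  row3 -= 1·row2 → [0,0,0,2]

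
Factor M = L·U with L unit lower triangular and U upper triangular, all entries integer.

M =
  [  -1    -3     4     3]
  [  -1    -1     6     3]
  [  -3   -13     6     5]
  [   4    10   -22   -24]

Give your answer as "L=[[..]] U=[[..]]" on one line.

  r1 -= 1·r0 → [0,2,2,0]
  r2 -= 3·r0 → [0,-4,-6,-4]
  r3 -= -4·r0 → [0,-2,-6,-12]
  r2 -= -2·r1 → [0,0,-2,-4]
  r3 -= -1·r1 → [0,0,-4,-12]
  r3 -= 2·r2 → [0,0,0,-4]

L=[[1,0,0,0],[1,1,0,0],[3,-2,1,0],[-4,-1,2,1]] U=[[-1,-3,4,3],[0,2,2,0],[0,0,-2,-4],[0,0,0,-4]]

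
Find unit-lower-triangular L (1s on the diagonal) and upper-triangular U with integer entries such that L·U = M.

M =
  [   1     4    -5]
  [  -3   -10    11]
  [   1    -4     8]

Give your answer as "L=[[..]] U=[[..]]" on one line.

  r1 -= -3·r0 → [0,2,-4]
  r2 -= 1·r0 → [0,-8,13]
  r2 -= -4·r1 → [0,0,-3]

L=[[1,0,0],[-3,1,0],[1,-4,1]] U=[[1,4,-5],[0,2,-4],[0,0,-3]]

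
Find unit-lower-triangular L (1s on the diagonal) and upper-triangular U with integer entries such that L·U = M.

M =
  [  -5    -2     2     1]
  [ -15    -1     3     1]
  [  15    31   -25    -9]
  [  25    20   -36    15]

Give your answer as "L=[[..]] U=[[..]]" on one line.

  r1 -= 3·r0 → [0,5,-3,-2]
  r2 -= -3·r0 → [0,25,-19,-6]
  r3 -= -5·r0 → [0,10,-26,20]
  r2 -= 5·r1 → [0,0,-4,4]
  r3 -= 2·r1 → [0,0,-20,24]
  r3 -= 5·r2 → [0,0,0,4]

L=[[1,0,0,0],[3,1,0,0],[-3,5,1,0],[-5,2,5,1]] U=[[-5,-2,2,1],[0,5,-3,-2],[0,0,-4,4],[0,0,0,4]]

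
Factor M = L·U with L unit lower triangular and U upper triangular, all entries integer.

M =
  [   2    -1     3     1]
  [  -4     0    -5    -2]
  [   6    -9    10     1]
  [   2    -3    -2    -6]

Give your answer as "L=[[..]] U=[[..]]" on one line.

L=[[1,0,0,0],[-2,1,0,0],[3,3,1,0],[1,1,3,1]] U=[[2,-1,3,1],[0,-2,1,0],[0,0,-2,-2],[0,0,0,-1]]

  R1 -= -2·R0 → [0,-2,1,0]
  R2 -= 3·R0 → [0,-6,1,-2]
  R3 -= 1·R0 → [0,-2,-5,-7]
  R2 -= 3·R1 → [0,0,-2,-2]
  R3 -= 1·R1 → [0,0,-6,-7]
  R3 -= 3·R2 → [0,0,0,-1]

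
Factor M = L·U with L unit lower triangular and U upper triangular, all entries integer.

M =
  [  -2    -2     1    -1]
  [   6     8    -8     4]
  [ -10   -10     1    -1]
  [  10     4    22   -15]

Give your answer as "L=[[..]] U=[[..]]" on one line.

L=[[1,0,0,0],[-3,1,0,0],[5,0,1,0],[-5,-3,-3,1]] U=[[-2,-2,1,-1],[0,2,-5,1],[0,0,-4,4],[0,0,0,-5]]

  row1 -= -3·row0 → [0,2,-5,1]
  row2 -= 5·row0 → [0,0,-4,4]
  row3 -= -5·row0 → [0,-6,27,-20]
  row2 -= 0·row1 → [0,0,-4,4]
  row3 -= -3·row1 → [0,0,12,-17]
  row3 -= -3·row2 → [0,0,0,-5]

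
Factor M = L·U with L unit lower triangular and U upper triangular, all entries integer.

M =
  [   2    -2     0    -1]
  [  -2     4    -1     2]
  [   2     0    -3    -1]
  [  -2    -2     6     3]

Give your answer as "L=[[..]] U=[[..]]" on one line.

L=[[1,0,0,0],[-1,1,0,0],[1,1,1,0],[-1,-2,-2,1]] U=[[2,-2,0,-1],[0,2,-1,1],[0,0,-2,-1],[0,0,0,2]]

  R1 -= -1·R0 → [0,2,-1,1]
  R2 -= 1·R0 → [0,2,-3,0]
  R3 -= -1·R0 → [0,-4,6,2]
  R2 -= 1·R1 → [0,0,-2,-1]
  R3 -= -2·R1 → [0,0,4,4]
  R3 -= -2·R2 → [0,0,0,2]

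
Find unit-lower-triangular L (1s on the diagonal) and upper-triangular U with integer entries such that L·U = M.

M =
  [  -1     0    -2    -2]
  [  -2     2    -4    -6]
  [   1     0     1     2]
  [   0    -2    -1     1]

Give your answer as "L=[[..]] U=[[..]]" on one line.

L=[[1,0,0,0],[2,1,0,0],[-1,0,1,0],[0,-1,1,1]] U=[[-1,0,-2,-2],[0,2,0,-2],[0,0,-1,0],[0,0,0,-1]]

  R1 -= 2·R0 → [0,2,0,-2]
  R2 -= -1·R0 → [0,0,-1,0]
  R3 -= 0·R0 → [0,-2,-1,1]
  R2 -= 0·R1 → [0,0,-1,0]
  R3 -= -1·R1 → [0,0,-1,-1]
  R3 -= 1·R2 → [0,0,0,-1]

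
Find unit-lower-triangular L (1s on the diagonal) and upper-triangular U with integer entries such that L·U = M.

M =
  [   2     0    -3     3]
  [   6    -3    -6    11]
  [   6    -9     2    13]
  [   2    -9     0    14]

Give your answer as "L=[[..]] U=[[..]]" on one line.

  row1 -= 3·row0 → [0,-3,3,2]
  row2 -= 3·row0 → [0,-9,11,4]
  row3 -= 1·row0 → [0,-9,3,11]
  row2 -= 3·row1 → [0,0,2,-2]
  row3 -= 3·row1 → [0,0,-6,5]
  row3 -= -3·row2 → [0,0,0,-1]

L=[[1,0,0,0],[3,1,0,0],[3,3,1,0],[1,3,-3,1]] U=[[2,0,-3,3],[0,-3,3,2],[0,0,2,-2],[0,0,0,-1]]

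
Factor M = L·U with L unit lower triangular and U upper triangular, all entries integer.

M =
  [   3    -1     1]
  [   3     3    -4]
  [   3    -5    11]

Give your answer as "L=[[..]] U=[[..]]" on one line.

L=[[1,0,0],[1,1,0],[1,-1,1]] U=[[3,-1,1],[0,4,-5],[0,0,5]]

  r1 -= 1·r0 → [0,4,-5]
  r2 -= 1·r0 → [0,-4,10]
  r2 -= -1·r1 → [0,0,5]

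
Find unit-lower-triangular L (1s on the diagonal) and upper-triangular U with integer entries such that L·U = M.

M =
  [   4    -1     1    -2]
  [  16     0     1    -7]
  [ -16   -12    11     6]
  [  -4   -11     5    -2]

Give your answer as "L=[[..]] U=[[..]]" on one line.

L=[[1,0,0,0],[4,1,0,0],[-4,-4,1,0],[-1,-3,-1,1]] U=[[4,-1,1,-2],[0,4,-3,1],[0,0,3,2],[0,0,0,1]]

  R1 -= 4·R0 → [0,4,-3,1]
  R2 -= -4·R0 → [0,-16,15,-2]
  R3 -= -1·R0 → [0,-12,6,-4]
  R2 -= -4·R1 → [0,0,3,2]
  R3 -= -3·R1 → [0,0,-3,-1]
  R3 -= -1·R2 → [0,0,0,1]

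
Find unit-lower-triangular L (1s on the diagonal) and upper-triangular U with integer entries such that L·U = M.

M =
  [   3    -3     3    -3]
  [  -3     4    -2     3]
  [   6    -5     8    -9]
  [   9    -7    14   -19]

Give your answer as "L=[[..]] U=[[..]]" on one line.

  r1 -= -1·r0 → [0,1,1,0]
  r2 -= 2·r0 → [0,1,2,-3]
  r3 -= 3·r0 → [0,2,5,-10]
  r2 -= 1·r1 → [0,0,1,-3]
  r3 -= 2·r1 → [0,0,3,-10]
  r3 -= 3·r2 → [0,0,0,-1]

L=[[1,0,0,0],[-1,1,0,0],[2,1,1,0],[3,2,3,1]] U=[[3,-3,3,-3],[0,1,1,0],[0,0,1,-3],[0,0,0,-1]]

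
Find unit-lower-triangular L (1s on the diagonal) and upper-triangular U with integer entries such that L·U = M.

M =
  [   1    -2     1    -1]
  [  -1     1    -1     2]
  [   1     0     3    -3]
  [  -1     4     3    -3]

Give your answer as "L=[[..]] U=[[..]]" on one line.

  R1 -= -1·R0 → [0,-1,0,1]
  R2 -= 1·R0 → [0,2,2,-2]
  R3 -= -1·R0 → [0,2,4,-4]
  R2 -= -2·R1 → [0,0,2,0]
  R3 -= -2·R1 → [0,0,4,-2]
  R3 -= 2·R2 → [0,0,0,-2]

L=[[1,0,0,0],[-1,1,0,0],[1,-2,1,0],[-1,-2,2,1]] U=[[1,-2,1,-1],[0,-1,0,1],[0,0,2,0],[0,0,0,-2]]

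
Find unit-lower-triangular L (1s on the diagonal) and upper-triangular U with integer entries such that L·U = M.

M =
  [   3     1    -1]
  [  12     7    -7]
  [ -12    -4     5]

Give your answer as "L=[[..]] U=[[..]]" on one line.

L=[[1,0,0],[4,1,0],[-4,0,1]] U=[[3,1,-1],[0,3,-3],[0,0,1]]

  r1 -= 4·r0 → [0,3,-3]
  r2 -= -4·r0 → [0,0,1]
  r2 -= 0·r1 → [0,0,1]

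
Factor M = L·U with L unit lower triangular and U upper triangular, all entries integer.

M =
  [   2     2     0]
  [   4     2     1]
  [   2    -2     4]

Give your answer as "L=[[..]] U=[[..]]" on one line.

L=[[1,0,0],[2,1,0],[1,2,1]] U=[[2,2,0],[0,-2,1],[0,0,2]]

  R1 -= 2·R0 → [0,-2,1]
  R2 -= 1·R0 → [0,-4,4]
  R2 -= 2·R1 → [0,0,2]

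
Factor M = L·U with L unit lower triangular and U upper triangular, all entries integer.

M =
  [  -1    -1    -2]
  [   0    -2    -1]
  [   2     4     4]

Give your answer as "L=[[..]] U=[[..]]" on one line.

L=[[1,0,0],[0,1,0],[-2,-1,1]] U=[[-1,-1,-2],[0,-2,-1],[0,0,-1]]

  r1 -= 0·r0 → [0,-2,-1]
  r2 -= -2·r0 → [0,2,0]
  r2 -= -1·r1 → [0,0,-1]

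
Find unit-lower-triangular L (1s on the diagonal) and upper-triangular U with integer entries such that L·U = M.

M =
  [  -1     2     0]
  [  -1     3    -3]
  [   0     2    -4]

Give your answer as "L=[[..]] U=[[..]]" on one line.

L=[[1,0,0],[1,1,0],[0,2,1]] U=[[-1,2,0],[0,1,-3],[0,0,2]]

  r1 -= 1·r0 → [0,1,-3]
  r2 -= 0·r0 → [0,2,-4]
  r2 -= 2·r1 → [0,0,2]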